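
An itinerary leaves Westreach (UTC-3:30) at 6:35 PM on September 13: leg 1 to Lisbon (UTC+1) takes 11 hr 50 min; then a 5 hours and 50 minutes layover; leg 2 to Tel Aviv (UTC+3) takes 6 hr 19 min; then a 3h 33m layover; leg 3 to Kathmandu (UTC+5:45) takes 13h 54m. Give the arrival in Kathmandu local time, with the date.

Convert departure to UTC: 6:35 PM + 3:30 = 10:05 PM UTC on Sep 13.
Add 11 hours 50 minutes leg 1 → 9:55 AM UTC (Sep 14).
Add 5 hours and 50 minutes layover in Lisbon → 3:45 PM UTC.
Add 6 hours and 19 minutes leg 2 → 10:04 PM UTC.
Add 3 hours and 33 minutes layover in Tel Aviv → 1:37 AM UTC (Sep 15).
Add 13 hours and 54 minutes leg 3 → 3:31 PM UTC.
Kathmandu is UTC+5:45, so local arrival = 3:31 PM + 5:45 = 9:16 PM on Sep 15.

9:16 PM on Sep 15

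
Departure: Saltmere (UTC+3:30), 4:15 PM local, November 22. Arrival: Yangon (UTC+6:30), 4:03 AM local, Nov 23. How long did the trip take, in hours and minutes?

Departure in UTC: 4:15 PM − 3:30 = 12:45 PM on Nov 22.
Arrival in UTC: 4:03 AM − 6:30 = 9:33 PM on Nov 22.
Elapsed = 9:33 PM − 12:45 PM = 8 hours 48 minutes.

8 hours 48 minutes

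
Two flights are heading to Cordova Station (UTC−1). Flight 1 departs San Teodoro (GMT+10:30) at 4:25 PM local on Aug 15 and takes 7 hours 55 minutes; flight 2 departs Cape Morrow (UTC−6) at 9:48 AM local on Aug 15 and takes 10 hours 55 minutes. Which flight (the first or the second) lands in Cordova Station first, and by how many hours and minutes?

the first, by 12 hours 53 minutes

Flight 1 in UTC: 4:25 PM − 10:30 = 5:55 AM on Aug 15.
+7 hours 55 minutes → arrive 1:50 PM UTC on Aug 15.
Flight 2 in UTC: 9:48 AM + 6:00 = 3:48 PM on Aug 15.
+10 hours and 55 minutes → arrive 2:43 AM UTC on Aug 16.
Flight 1 lands earlier by 12 hours 53 minutes.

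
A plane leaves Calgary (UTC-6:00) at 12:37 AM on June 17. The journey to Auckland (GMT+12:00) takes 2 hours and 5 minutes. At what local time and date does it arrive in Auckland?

Convert departure to UTC: 12:37 AM + 6:00 = 6:37 AM UTC on Jun 17.
Add 2 hours and 5 minutes travel time → 8:42 AM UTC.
Auckland is UTC+12:00, so local arrival = 8:42 AM + 12:00 = 8:42 PM on Jun 17.

8:42 PM on June 17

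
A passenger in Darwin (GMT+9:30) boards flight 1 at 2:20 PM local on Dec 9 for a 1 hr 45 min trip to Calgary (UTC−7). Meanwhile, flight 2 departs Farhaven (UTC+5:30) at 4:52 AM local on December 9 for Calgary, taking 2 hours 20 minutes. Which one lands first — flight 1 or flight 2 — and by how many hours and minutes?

the second, by 4 hours 53 minutes

Flight 1 in UTC: 2:20 PM − 9:30 = 4:50 AM on Dec 9.
+1 hour 45 minutes → arrive 6:35 AM UTC on Dec 9.
Flight 2 in UTC: 4:52 AM − 5:30 = 11:22 PM on Dec 8.
+2 hours 20 minutes → arrive 1:42 AM UTC on Dec 9.
Flight 2 lands earlier by 4 hours 53 minutes.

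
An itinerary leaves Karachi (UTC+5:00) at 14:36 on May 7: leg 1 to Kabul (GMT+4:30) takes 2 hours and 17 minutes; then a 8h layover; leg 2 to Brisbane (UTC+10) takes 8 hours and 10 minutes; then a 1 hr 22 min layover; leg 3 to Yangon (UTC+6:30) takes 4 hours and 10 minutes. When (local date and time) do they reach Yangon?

Convert departure to UTC: 14:36 − 5:00 = 09:36 UTC on May 7.
Add 2 hours 17 minutes leg 1 → 11:53 UTC.
Add 8 hours layover in Kabul → 19:53 UTC.
Add 8 hours 10 minutes leg 2 → 04:03 UTC (May 8).
Add 1 hour and 22 minutes layover in Brisbane → 05:25 UTC.
Add 4 hours and 10 minutes leg 3 → 09:35 UTC.
Yangon is UTC+6:30, so local arrival = 09:35 + 6:30 = 16:05 on May 8.

16:05 on May 8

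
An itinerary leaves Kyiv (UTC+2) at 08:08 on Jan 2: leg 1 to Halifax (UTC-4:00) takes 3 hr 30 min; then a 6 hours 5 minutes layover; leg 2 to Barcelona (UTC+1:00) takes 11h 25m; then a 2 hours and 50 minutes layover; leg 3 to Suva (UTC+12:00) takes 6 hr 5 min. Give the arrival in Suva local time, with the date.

Convert departure to UTC: 08:08 − 2:00 = 06:08 UTC on Jan 2.
Add 3 hours and 30 minutes leg 1 → 09:38 UTC.
Add 6 hours and 5 minutes layover in Halifax → 15:43 UTC.
Add 11 hours and 25 minutes leg 2 → 03:08 UTC (Jan 3).
Add 2 hours 50 minutes layover in Barcelona → 05:58 UTC.
Add 6 hours 5 minutes leg 3 → 12:03 UTC.
Suva is UTC+12:00, so local arrival = 12:03 + 12:00 = 00:03 on Jan 4.

00:03 on Jan 4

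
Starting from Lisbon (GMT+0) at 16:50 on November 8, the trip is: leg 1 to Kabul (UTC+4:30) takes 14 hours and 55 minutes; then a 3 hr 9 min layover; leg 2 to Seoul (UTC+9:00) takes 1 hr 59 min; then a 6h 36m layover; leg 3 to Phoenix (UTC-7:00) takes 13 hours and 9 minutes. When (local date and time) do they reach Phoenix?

Lisbon is at UTC+0, so departure is already 16:50 UTC on Nov 8.
Add 14 hours and 55 minutes leg 1 → 07:45 UTC (Nov 9).
Add 3 hours 9 minutes layover in Kabul → 10:54 UTC.
Add 1 hour and 59 minutes leg 2 → 12:53 UTC.
Add 6 hours and 36 minutes layover in Seoul → 19:29 UTC.
Add 13 hours 9 minutes leg 3 → 08:38 UTC (Nov 10).
Phoenix is UTC−7:00, so local arrival = 08:38 − 7:00 = 01:38 on Nov 10.

01:38 on November 10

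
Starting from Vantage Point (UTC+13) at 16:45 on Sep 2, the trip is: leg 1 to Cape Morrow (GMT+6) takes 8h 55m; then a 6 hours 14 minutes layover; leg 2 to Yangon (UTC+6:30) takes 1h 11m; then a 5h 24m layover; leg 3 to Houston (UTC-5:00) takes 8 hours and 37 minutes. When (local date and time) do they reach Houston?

05:06 on September 3

Convert departure to UTC: 16:45 − 13:00 = 03:45 UTC on Sep 2.
Add 8 hours and 55 minutes leg 1 → 12:40 UTC.
Add 6 hours and 14 minutes layover in Cape Morrow → 18:54 UTC.
Add 1 hour and 11 minutes leg 2 → 20:05 UTC.
Add 5 hours and 24 minutes layover in Yangon → 01:29 UTC (Sep 3).
Add 8 hours and 37 minutes leg 3 → 10:06 UTC.
Houston is UTC−5:00, so local arrival = 10:06 − 5:00 = 05:06 on Sep 3.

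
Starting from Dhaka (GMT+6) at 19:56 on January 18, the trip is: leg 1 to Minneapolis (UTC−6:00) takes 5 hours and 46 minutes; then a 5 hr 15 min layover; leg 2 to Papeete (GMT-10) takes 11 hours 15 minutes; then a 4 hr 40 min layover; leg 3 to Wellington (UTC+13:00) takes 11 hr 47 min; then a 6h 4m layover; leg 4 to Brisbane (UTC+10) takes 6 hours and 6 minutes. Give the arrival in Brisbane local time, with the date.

02:49 on Jan 21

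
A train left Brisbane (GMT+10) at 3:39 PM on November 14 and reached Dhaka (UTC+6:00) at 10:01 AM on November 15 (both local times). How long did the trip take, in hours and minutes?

22 hours 22 minutes

Departure in UTC: 3:39 PM − 10:00 = 5:39 AM on Nov 14.
Arrival in UTC: 10:01 AM − 6:00 = 4:01 AM on Nov 15.
Elapsed = 4:01 AM − 5:39 AM (+1 day) = 22 hours 22 minutes.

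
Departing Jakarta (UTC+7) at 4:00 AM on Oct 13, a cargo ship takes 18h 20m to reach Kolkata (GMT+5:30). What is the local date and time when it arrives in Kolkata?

8:50 PM on Oct 13

Convert departure to UTC: 4:00 AM − 7:00 = 9:00 PM UTC on Oct 12.
Add 18 hours 20 minutes travel time → 3:20 PM UTC (Oct 13).
Kolkata is UTC+5:30, so local arrival = 3:20 PM + 5:30 = 8:50 PM on Oct 13.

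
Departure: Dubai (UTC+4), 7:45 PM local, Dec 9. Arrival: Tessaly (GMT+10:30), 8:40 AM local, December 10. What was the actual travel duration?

Departure in UTC: 7:45 PM − 4:00 = 3:45 PM on Dec 9.
Arrival in UTC: 8:40 AM − 10:30 = 10:10 PM on Dec 9.
Elapsed = 10:10 PM − 3:45 PM = 6 hours 25 minutes.

6 hours 25 minutes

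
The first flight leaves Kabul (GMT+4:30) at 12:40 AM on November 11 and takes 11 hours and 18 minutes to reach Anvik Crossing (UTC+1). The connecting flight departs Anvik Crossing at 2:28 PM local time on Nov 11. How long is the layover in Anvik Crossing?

Convert departure to UTC: 12:40 AM − 4:30 = 8:10 PM UTC on Nov 10.
Add 11 hours 18 minutes flight time → 7:28 AM UTC (Nov 11).
Anvik Crossing is UTC+1:00, so local arrival = 7:28 AM + 1:00 = 8:28 AM on Nov 11.
Layover = 2:28 PM − 8:28 AM = 6 hours.

6 hours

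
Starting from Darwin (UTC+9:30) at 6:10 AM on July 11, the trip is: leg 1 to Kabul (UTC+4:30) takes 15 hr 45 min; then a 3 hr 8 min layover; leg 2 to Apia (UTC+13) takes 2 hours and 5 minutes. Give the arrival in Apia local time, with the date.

Convert departure to UTC: 6:10 AM − 9:30 = 8:40 PM UTC on Jul 10.
Add 15 hours 45 minutes leg 1 → 12:25 PM UTC (Jul 11).
Add 3 hours and 8 minutes layover in Kabul → 3:33 PM UTC.
Add 2 hours 5 minutes leg 2 → 5:38 PM UTC.
Apia is UTC+13:00, so local arrival = 5:38 PM + 13:00 = 6:38 AM on Jul 12.

6:38 AM on Jul 12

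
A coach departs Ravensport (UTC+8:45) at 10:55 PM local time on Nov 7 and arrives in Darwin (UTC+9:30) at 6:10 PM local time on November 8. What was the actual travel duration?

Departure in UTC: 10:55 PM − 8:45 = 2:10 PM on Nov 7.
Arrival in UTC: 6:10 PM − 9:30 = 8:40 AM on Nov 8.
Elapsed = 8:40 AM − 2:10 PM (+1 day) = 18 hours 30 minutes.

18 hours 30 minutes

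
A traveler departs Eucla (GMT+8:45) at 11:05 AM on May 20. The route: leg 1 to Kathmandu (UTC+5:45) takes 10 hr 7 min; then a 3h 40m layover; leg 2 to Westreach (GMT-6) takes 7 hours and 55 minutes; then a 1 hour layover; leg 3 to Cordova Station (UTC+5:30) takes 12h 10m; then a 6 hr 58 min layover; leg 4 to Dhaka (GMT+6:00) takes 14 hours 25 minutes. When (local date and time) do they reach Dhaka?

4:35 PM on May 22

Convert departure to UTC: 11:05 AM − 8:45 = 2:20 AM UTC on May 20.
Add 10 hours and 7 minutes leg 1 → 12:27 PM UTC.
Add 3 hours 40 minutes layover in Kathmandu → 4:07 PM UTC.
Add 7 hours 55 minutes leg 2 → 12:02 AM UTC (May 21).
Add 1 hour layover in Westreach → 1:02 AM UTC.
Add 12 hours 10 minutes leg 3 → 1:12 PM UTC.
Add 6 hours 58 minutes layover in Cordova Station → 8:10 PM UTC.
Add 14 hours and 25 minutes leg 4 → 10:35 AM UTC (May 22).
Dhaka is UTC+6:00, so local arrival = 10:35 AM + 6:00 = 4:35 PM on May 22.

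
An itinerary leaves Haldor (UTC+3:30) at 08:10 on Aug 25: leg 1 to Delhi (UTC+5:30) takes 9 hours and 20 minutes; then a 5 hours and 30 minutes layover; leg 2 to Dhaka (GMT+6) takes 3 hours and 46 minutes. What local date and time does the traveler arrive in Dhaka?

Convert departure to UTC: 08:10 − 3:30 = 04:40 UTC on Aug 25.
Add 9 hours 20 minutes leg 1 → 14:00 UTC.
Add 5 hours and 30 minutes layover in Delhi → 19:30 UTC.
Add 3 hours 46 minutes leg 2 → 23:16 UTC.
Dhaka is UTC+6:00, so local arrival = 23:16 + 6:00 = 05:16 on Aug 26.

05:16 on Aug 26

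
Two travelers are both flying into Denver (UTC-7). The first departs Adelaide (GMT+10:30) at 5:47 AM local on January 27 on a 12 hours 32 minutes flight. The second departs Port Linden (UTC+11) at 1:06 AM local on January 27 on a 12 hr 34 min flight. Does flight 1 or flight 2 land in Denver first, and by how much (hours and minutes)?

the second, by 5 hours 9 minutes

Flight 1 in UTC: 5:47 AM − 10:30 = 7:17 PM on Jan 26.
+12 hours 32 minutes → arrive 7:49 AM UTC on Jan 27.
Flight 2 in UTC: 1:06 AM − 11:00 = 2:06 PM on Jan 26.
+12 hours 34 minutes → arrive 2:40 AM UTC on Jan 27.
Flight 2 lands earlier by 5 hours 9 minutes.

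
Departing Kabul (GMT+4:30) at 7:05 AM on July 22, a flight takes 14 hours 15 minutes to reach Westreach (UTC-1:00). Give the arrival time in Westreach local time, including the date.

3:50 PM on Jul 22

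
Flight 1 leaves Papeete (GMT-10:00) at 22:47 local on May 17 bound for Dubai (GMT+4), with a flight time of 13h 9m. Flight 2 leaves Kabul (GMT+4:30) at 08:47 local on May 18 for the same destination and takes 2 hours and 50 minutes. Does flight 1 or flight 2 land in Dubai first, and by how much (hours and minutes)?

the second, by 14 hours 49 minutes

Flight 1 in UTC: 22:47 + 10:00 = 08:47 on May 18.
+13 hours 9 minutes → arrive 21:56 UTC on May 18.
Flight 2 in UTC: 08:47 − 4:30 = 04:17 on May 18.
+2 hours 50 minutes → arrive 07:07 UTC on May 18.
Flight 2 lands earlier by 14 hours 49 minutes.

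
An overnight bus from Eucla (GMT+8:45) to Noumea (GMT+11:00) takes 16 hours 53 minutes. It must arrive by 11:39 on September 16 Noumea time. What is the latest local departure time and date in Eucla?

Target arrival in UTC: 11:39 − 11:00 = 00:39 on Sep 16.
Subtract 16 hours and 53 minutes → departure 07:46 UTC on Sep 15.
Eucla is UTC+8:45: 07:46 + 8:45 = 16:31 on Sep 15.

16:31 on Sep 15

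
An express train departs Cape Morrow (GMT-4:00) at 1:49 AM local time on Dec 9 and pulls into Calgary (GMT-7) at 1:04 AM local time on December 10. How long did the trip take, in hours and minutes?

26 hours 15 minutes

Departure in UTC: 1:49 AM + 4:00 = 5:49 AM on Dec 9.
Arrival in UTC: 1:04 AM + 7:00 = 8:04 AM on Dec 10.
Elapsed = 8:04 AM − 5:49 AM (+1 day) = 26 hours 15 minutes.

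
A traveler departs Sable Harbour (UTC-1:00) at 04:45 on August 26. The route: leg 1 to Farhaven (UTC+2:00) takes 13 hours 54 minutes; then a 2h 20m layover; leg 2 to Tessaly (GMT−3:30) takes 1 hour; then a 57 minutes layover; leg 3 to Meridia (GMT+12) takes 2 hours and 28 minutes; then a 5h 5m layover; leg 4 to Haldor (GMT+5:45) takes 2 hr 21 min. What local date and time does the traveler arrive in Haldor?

15:35 on Aug 27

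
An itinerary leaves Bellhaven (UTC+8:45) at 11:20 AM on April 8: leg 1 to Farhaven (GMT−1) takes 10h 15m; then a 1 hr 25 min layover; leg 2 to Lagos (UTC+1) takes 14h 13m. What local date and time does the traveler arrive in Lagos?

Convert departure to UTC: 11:20 AM − 8:45 = 2:35 AM UTC on Apr 8.
Add 10 hours and 15 minutes leg 1 → 12:50 PM UTC.
Add 1 hour and 25 minutes layover in Farhaven → 2:15 PM UTC.
Add 14 hours 13 minutes leg 2 → 4:28 AM UTC (Apr 9).
Lagos is UTC+1:00, so local arrival = 4:28 AM + 1:00 = 5:28 AM on Apr 9.

5:28 AM on Apr 9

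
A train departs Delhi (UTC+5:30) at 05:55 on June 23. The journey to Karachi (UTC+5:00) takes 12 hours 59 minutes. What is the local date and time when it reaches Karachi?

18:24 on June 23

Karachi is 0:30 behind Delhi.
After 12 hours 59 minutes it is 18:54 in Delhi.
Shift by the zone difference: 18:54 − 0:30 = 18:24 on Jun 23 in Karachi.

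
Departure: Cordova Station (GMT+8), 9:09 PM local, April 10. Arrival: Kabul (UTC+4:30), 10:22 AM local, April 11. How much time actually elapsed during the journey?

Departure in UTC: 9:09 PM − 8:00 = 1:09 PM on Apr 10.
Arrival in UTC: 10:22 AM − 4:30 = 5:52 AM on Apr 11.
Elapsed = 5:52 AM − 1:09 PM (+1 day) = 16 hours 43 minutes.

16 hours 43 minutes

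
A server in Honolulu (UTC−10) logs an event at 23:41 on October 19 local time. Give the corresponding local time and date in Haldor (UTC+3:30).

Haldor is 13:30 ahead of Honolulu.
Shift by the zone difference: 23:41 + 13:30 = 13:11 on Oct 20 in Haldor.

13:11 on October 20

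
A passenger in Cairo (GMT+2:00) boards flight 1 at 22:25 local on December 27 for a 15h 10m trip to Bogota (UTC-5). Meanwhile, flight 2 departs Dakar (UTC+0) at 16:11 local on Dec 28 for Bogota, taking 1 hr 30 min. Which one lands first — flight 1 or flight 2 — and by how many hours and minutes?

the first, by 6 hours 6 minutes

Flight 1 in UTC: 22:25 − 2:00 = 20:25 on Dec 27.
+15 hours 10 minutes → arrive 11:35 UTC on Dec 28.
Flight 2 departs at 16:11 UTC (Dec 28).
+1 hour and 30 minutes → arrive 17:41 UTC on Dec 28.
Flight 1 lands earlier by 6 hours 6 minutes.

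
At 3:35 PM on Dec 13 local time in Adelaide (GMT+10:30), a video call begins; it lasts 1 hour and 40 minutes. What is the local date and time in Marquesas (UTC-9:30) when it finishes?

Marquesas is 20:00 behind Adelaide.
After 1 hour 40 minutes it is 5:15 PM in Adelaide.
Shift by the zone difference: 5:15 PM − 20:00 = 9:15 PM on Dec 12 in Marquesas.

9:15 PM on Dec 12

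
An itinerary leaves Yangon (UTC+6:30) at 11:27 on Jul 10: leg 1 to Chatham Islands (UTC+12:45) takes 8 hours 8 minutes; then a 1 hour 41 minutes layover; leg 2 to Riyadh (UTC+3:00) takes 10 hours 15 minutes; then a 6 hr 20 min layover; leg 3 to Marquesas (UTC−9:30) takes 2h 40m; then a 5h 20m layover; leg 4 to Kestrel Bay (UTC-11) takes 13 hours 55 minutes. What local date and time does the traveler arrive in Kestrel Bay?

18:16 on July 11

Convert departure to UTC: 11:27 − 6:30 = 04:57 UTC on Jul 10.
Add 8 hours 8 minutes leg 1 → 13:05 UTC.
Add 1 hour and 41 minutes layover in Chatham Islands → 14:46 UTC.
Add 10 hours 15 minutes leg 2 → 01:01 UTC (Jul 11).
Add 6 hours 20 minutes layover in Riyadh → 07:21 UTC.
Add 2 hours 40 minutes leg 3 → 10:01 UTC.
Add 5 hours and 20 minutes layover in Marquesas → 15:21 UTC.
Add 13 hours 55 minutes leg 4 → 05:16 UTC (Jul 12).
Kestrel Bay is UTC−11:00, so local arrival = 05:16 − 11:00 = 18:16 on Jul 11.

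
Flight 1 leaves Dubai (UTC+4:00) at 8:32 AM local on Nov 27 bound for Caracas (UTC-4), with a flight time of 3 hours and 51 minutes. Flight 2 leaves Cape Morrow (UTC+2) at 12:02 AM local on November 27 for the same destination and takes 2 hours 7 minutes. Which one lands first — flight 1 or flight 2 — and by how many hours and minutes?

Flight 1 in UTC: 8:32 AM − 4:00 = 4:32 AM on Nov 27.
+3 hours 51 minutes → arrive 8:23 AM UTC on Nov 27.
Flight 2 in UTC: 12:02 AM − 2:00 = 10:02 PM on Nov 26.
+2 hours and 7 minutes → arrive 12:09 AM UTC on Nov 27.
Flight 2 lands earlier by 8 hours 14 minutes.

the second, by 8 hours 14 minutes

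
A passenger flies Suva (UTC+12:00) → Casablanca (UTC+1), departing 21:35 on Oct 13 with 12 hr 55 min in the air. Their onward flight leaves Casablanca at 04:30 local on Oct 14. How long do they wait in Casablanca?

Convert departure to UTC: 21:35 − 12:00 = 09:35 UTC on Oct 13.
Add 12 hours and 55 minutes flight time → 22:30 UTC.
Casablanca is UTC+1:00, so local arrival = 22:30 + 1:00 = 23:30 on Oct 13.
Layover = 04:30 − 23:30 (+1 day) = 5 hours.

5 hours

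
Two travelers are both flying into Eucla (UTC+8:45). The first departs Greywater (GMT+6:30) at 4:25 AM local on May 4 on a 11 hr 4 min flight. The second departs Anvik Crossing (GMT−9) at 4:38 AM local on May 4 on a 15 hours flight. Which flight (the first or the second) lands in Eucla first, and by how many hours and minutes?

the first, by 19 hours 39 minutes

Flight 1 in UTC: 4:25 AM − 6:30 = 9:55 PM on May 3.
+11 hours 4 minutes → arrive 8:59 AM UTC on May 4.
Flight 2 in UTC: 4:38 AM + 9:00 = 1:38 PM on May 4.
+15 hours → arrive 4:38 AM UTC on May 5.
Flight 1 lands earlier by 19 hours 39 minutes.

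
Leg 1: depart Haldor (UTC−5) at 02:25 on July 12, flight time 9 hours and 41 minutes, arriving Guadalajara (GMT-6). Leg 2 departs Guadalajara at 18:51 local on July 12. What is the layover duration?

7 hours 45 minutes

Convert departure to UTC: 02:25 + 5:00 = 07:25 UTC on Jul 12.
Add 9 hours 41 minutes flight time → 17:06 UTC.
Guadalajara is UTC−6:00, so local arrival = 17:06 − 6:00 = 11:06 on Jul 12.
Layover = 18:51 − 11:06 = 7 hours 45 minutes.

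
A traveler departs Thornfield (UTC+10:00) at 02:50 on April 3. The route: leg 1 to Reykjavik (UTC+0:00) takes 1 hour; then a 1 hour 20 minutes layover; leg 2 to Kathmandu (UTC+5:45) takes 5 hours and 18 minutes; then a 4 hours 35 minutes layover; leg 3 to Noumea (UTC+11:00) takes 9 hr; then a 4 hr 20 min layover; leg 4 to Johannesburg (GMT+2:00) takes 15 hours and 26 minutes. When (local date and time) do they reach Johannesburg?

Convert departure to UTC: 02:50 − 10:00 = 16:50 UTC on Apr 2.
Add 1 hour leg 1 → 17:50 UTC.
Add 1 hour and 20 minutes layover in Reykjavik → 19:10 UTC.
Add 5 hours and 18 minutes leg 2 → 00:28 UTC (Apr 3).
Add 4 hours 35 minutes layover in Kathmandu → 05:03 UTC.
Add 9 hours leg 3 → 14:03 UTC.
Add 4 hours 20 minutes layover in Noumea → 18:23 UTC.
Add 15 hours 26 minutes leg 4 → 09:49 UTC (Apr 4).
Johannesburg is UTC+2:00, so local arrival = 09:49 + 2:00 = 11:49 on Apr 4.

11:49 on Apr 4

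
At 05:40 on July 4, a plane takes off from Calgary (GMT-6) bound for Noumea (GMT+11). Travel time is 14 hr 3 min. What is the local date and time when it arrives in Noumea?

12:43 on Jul 5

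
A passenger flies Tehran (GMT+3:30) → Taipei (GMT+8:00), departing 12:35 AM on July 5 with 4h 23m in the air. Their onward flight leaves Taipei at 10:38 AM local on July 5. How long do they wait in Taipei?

Convert departure to UTC: 12:35 AM − 3:30 = 9:05 PM UTC on Jul 4.
Add 4 hours 23 minutes flight time → 1:28 AM UTC (Jul 5).
Taipei is UTC+8:00, so local arrival = 1:28 AM + 8:00 = 9:28 AM on Jul 5.
Layover = 10:38 AM − 9:28 AM = 1 hour 10 minutes.

1 hour 10 minutes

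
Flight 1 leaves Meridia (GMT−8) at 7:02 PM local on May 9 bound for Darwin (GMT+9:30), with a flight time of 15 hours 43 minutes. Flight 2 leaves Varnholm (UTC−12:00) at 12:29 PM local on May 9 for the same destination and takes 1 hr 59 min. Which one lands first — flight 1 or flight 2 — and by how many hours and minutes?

the second, by 16 hours 17 minutes

Flight 1 in UTC: 7:02 PM + 8:00 = 3:02 AM on May 10.
+15 hours 43 minutes → arrive 6:45 PM UTC on May 10.
Flight 2 in UTC: 12:29 PM + 12:00 = 12:29 AM on May 10.
+1 hour 59 minutes → arrive 2:28 AM UTC on May 10.
Flight 2 lands earlier by 16 hours 17 minutes.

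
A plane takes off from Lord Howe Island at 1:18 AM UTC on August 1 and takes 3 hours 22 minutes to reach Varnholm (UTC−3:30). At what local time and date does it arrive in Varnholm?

Departure is given in UTC: 1:18 AM on Aug 1.
Add 3 hours and 22 minutes → 4:40 AM UTC.
Varnholm is UTC−3:30: 4:40 AM − 3:30 = 1:10 AM on Aug 1.

1:10 AM on Aug 1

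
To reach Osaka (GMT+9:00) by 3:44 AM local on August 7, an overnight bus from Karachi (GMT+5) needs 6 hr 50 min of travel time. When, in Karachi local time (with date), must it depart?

Target arrival in UTC: 3:44 AM − 9:00 = 6:44 PM on Aug 6.
Subtract 6 hours 50 minutes → departure 11:54 AM UTC on Aug 6.
Karachi is UTC+5:00: 11:54 AM + 5:00 = 4:54 PM on Aug 6.

4:54 PM on August 6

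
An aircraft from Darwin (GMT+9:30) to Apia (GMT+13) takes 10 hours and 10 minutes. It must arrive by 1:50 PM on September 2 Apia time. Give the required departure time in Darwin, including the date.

Target arrival in UTC: 1:50 PM − 13:00 = 12:50 AM on Sep 2.
Subtract 10 hours 10 minutes → departure 2:40 PM UTC on Sep 1.
Darwin is UTC+9:30: 2:40 PM + 9:30 = 12:10 AM on Sep 2.

12:10 AM on September 2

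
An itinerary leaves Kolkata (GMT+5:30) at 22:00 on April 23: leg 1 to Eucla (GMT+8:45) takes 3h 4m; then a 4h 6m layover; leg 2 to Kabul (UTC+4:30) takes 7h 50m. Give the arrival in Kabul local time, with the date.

Convert departure to UTC: 22:00 − 5:30 = 16:30 UTC on Apr 23.
Add 3 hours 4 minutes leg 1 → 19:34 UTC.
Add 4 hours and 6 minutes layover in Eucla → 23:40 UTC.
Add 7 hours 50 minutes leg 2 → 07:30 UTC (Apr 24).
Kabul is UTC+4:30, so local arrival = 07:30 + 4:30 = 12:00 on Apr 24.

12:00 on April 24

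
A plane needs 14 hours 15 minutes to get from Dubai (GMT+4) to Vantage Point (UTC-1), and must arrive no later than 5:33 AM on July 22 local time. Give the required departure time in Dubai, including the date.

8:18 PM on July 21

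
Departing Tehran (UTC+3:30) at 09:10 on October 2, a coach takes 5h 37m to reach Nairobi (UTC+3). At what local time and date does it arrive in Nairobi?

14:17 on Oct 2

Nairobi is 0:30 behind Tehran.
After 5 hours 37 minutes it is 14:47 in Tehran.
Shift by the zone difference: 14:47 − 0:30 = 14:17 on Oct 2 in Nairobi.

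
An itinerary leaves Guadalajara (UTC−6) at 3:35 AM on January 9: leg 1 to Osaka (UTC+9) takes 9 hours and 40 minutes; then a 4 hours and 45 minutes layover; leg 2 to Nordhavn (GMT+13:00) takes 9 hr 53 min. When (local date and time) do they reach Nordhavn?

Convert departure to UTC: 3:35 AM + 6:00 = 9:35 AM UTC on Jan 9.
Add 9 hours 40 minutes leg 1 → 7:15 PM UTC.
Add 4 hours 45 minutes layover in Osaka → 12:00 AM UTC (Jan 10).
Add 9 hours 53 minutes leg 2 → 9:53 AM UTC.
Nordhavn is UTC+13:00, so local arrival = 9:53 AM + 13:00 = 10:53 PM on Jan 10.

10:53 PM on January 10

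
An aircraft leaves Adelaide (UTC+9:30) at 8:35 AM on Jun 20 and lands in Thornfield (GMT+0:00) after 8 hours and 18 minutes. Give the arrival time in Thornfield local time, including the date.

Convert departure to UTC: 8:35 AM − 9:30 = 11:05 PM UTC on Jun 19.
Add 8 hours 18 minutes travel time → 7:23 AM UTC (Jun 20).
Thornfield is UTC+0, so local arrival is the same: 7:23 AM on Jun 20.

7:23 AM on Jun 20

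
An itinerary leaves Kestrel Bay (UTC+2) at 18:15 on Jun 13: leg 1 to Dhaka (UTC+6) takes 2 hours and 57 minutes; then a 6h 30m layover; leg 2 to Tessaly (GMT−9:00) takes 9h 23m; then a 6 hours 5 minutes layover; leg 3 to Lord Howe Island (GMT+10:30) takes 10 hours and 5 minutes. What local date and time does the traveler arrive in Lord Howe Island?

13:45 on June 15

Convert departure to UTC: 18:15 − 2:00 = 16:15 UTC on Jun 13.
Add 2 hours 57 minutes leg 1 → 19:12 UTC.
Add 6 hours 30 minutes layover in Dhaka → 01:42 UTC (Jun 14).
Add 9 hours 23 minutes leg 2 → 11:05 UTC.
Add 6 hours 5 minutes layover in Tessaly → 17:10 UTC.
Add 10 hours 5 minutes leg 3 → 03:15 UTC (Jun 15).
Lord Howe Island is UTC+10:30, so local arrival = 03:15 + 10:30 = 13:45 on Jun 15.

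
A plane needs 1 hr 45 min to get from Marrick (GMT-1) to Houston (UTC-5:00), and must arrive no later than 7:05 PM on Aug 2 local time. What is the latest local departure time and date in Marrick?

Target arrival in UTC: 7:05 PM + 5:00 = 12:05 AM on Aug 3.
Subtract 1 hour and 45 minutes → departure 10:20 PM UTC on Aug 2.
Marrick is UTC−1:00: 10:20 PM − 1:00 = 9:20 PM on Aug 2.

9:20 PM on August 2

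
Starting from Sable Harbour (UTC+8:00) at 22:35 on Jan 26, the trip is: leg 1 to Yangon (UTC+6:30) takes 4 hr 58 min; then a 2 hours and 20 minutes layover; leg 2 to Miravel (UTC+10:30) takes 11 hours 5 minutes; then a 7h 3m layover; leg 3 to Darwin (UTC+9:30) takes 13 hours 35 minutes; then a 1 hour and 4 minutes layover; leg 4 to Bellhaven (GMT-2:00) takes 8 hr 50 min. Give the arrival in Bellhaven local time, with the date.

13:30 on January 28

Convert departure to UTC: 22:35 − 8:00 = 14:35 UTC on Jan 26.
Add 4 hours and 58 minutes leg 1 → 19:33 UTC.
Add 2 hours 20 minutes layover in Yangon → 21:53 UTC.
Add 11 hours 5 minutes leg 2 → 08:58 UTC (Jan 27).
Add 7 hours and 3 minutes layover in Miravel → 16:01 UTC.
Add 13 hours and 35 minutes leg 3 → 05:36 UTC (Jan 28).
Add 1 hour and 4 minutes layover in Darwin → 06:40 UTC.
Add 8 hours 50 minutes leg 4 → 15:30 UTC.
Bellhaven is UTC−2:00, so local arrival = 15:30 − 2:00 = 13:30 on Jan 28.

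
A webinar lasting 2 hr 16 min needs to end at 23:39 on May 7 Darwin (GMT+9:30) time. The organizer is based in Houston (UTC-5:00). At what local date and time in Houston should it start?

06:53 on May 7

Target end time in UTC: 23:39 − 9:30 = 14:09 on May 7.
Subtract 2 hours 16 minutes → start 11:53 UTC on May 7.
Houston is UTC−5:00: 11:53 − 5:00 = 06:53 on May 7.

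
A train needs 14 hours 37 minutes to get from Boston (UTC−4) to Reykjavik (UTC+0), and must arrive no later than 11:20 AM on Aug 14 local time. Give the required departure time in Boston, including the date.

Target arrival is already UTC: 11:20 AM on Aug 14.
Subtract 14 hours 37 minutes → departure 8:43 PM UTC on Aug 13.
Boston is UTC−4:00: 8:43 PM − 4:00 = 4:43 PM on Aug 13.

4:43 PM on August 13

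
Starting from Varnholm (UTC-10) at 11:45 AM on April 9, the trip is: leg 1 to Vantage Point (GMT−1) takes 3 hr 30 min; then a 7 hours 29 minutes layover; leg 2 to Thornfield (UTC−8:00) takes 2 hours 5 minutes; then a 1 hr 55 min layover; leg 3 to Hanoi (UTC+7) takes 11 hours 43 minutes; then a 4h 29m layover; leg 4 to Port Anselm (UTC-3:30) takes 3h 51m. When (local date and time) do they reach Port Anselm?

5:17 AM on April 11

Convert departure to UTC: 11:45 AM + 10:00 = 9:45 PM UTC on Apr 9.
Add 3 hours and 30 minutes leg 1 → 1:15 AM UTC (Apr 10).
Add 7 hours and 29 minutes layover in Vantage Point → 8:44 AM UTC.
Add 2 hours and 5 minutes leg 2 → 10:49 AM UTC.
Add 1 hour and 55 minutes layover in Thornfield → 12:44 PM UTC.
Add 11 hours 43 minutes leg 3 → 12:27 AM UTC (Apr 11).
Add 4 hours 29 minutes layover in Hanoi → 4:56 AM UTC.
Add 3 hours and 51 minutes leg 4 → 8:47 AM UTC.
Port Anselm is UTC−3:30, so local arrival = 8:47 AM − 3:30 = 5:17 AM on Apr 11.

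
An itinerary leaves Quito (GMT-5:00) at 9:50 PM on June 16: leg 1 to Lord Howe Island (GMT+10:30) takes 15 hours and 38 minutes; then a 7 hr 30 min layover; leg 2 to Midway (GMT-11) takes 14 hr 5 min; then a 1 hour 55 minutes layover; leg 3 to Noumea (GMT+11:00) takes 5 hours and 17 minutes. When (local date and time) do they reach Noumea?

10:15 AM on Jun 19

Convert departure to UTC: 9:50 PM + 5:00 = 2:50 AM UTC on Jun 17.
Add 15 hours and 38 minutes leg 1 → 6:28 PM UTC.
Add 7 hours and 30 minutes layover in Lord Howe Island → 1:58 AM UTC (Jun 18).
Add 14 hours and 5 minutes leg 2 → 4:03 PM UTC.
Add 1 hour 55 minutes layover in Midway → 5:58 PM UTC.
Add 5 hours and 17 minutes leg 3 → 11:15 PM UTC.
Noumea is UTC+11:00, so local arrival = 11:15 PM + 11:00 = 10:15 AM on Jun 19.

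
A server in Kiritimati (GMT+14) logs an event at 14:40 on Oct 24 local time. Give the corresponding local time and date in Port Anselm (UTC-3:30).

In UTC: 14:40 − 14:00 = 00:40 on Oct 24.
Port Anselm is UTC−3:30: 00:40 − 3:30 = 21:10 on Oct 23.

21:10 on October 23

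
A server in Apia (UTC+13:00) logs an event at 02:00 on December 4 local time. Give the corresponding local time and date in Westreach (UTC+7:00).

20:00 on Dec 3

Westreach is 6:00 behind Apia.
Shift by the zone difference: 02:00 − 6:00 = 20:00 on Dec 3 in Westreach.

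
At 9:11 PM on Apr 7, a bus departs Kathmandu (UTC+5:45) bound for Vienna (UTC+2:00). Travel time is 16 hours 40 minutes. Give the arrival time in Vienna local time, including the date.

10:06 AM on Apr 8

Vienna is 3:45 behind Kathmandu.
After 16 hours and 40 minutes it is 1:51 PM (Apr 8) in Kathmandu.
Shift by the zone difference: 1:51 PM − 3:45 = 10:06 AM on Apr 8 in Vienna.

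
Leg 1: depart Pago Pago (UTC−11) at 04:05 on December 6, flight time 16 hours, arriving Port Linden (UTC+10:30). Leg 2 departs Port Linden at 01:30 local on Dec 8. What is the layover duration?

7 hours 55 minutes

Convert departure to UTC: 04:05 + 11:00 = 15:05 UTC on Dec 6.
Add 16 hours flight time → 07:05 UTC (Dec 7).
Port Linden is UTC+10:30, so local arrival = 07:05 + 10:30 = 17:35 on Dec 7.
Layover = 01:30 − 17:35 (+1 day) = 7 hours 55 minutes.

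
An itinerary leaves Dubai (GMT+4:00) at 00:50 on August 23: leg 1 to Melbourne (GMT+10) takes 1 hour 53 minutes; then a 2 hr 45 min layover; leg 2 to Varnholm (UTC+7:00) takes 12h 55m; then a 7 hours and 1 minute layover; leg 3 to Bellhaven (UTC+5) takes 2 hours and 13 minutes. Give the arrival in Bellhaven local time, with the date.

04:37 on August 24

Convert departure to UTC: 00:50 − 4:00 = 20:50 UTC on Aug 22.
Add 1 hour 53 minutes leg 1 → 22:43 UTC.
Add 2 hours 45 minutes layover in Melbourne → 01:28 UTC (Aug 23).
Add 12 hours and 55 minutes leg 2 → 14:23 UTC.
Add 7 hours 1 minute layover in Varnholm → 21:24 UTC.
Add 2 hours and 13 minutes leg 3 → 23:37 UTC.
Bellhaven is UTC+5:00, so local arrival = 23:37 + 5:00 = 04:37 on Aug 24.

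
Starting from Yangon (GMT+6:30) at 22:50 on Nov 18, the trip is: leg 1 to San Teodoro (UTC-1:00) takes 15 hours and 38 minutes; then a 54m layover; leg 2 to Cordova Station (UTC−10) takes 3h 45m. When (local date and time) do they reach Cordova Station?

Convert departure to UTC: 22:50 − 6:30 = 16:20 UTC on Nov 18.
Add 15 hours 38 minutes leg 1 → 07:58 UTC (Nov 19).
Add 54 minutes layover in San Teodoro → 08:52 UTC.
Add 3 hours 45 minutes leg 2 → 12:37 UTC.
Cordova Station is UTC−10:00, so local arrival = 12:37 − 10:00 = 02:37 on Nov 19.

02:37 on November 19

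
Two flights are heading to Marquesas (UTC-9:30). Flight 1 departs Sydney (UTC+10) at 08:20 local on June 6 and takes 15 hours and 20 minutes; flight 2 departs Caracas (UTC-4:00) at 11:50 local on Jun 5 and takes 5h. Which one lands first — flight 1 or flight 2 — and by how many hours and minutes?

the second, by 16 hours 50 minutes

Flight 1 in UTC: 08:20 − 10:00 = 22:20 on Jun 5.
+15 hours 20 minutes → arrive 13:40 UTC on Jun 6.
Flight 2 in UTC: 11:50 + 4:00 = 15:50 on Jun 5.
+5 hours → arrive 20:50 UTC on Jun 5.
Flight 2 lands earlier by 16 hours 50 minutes.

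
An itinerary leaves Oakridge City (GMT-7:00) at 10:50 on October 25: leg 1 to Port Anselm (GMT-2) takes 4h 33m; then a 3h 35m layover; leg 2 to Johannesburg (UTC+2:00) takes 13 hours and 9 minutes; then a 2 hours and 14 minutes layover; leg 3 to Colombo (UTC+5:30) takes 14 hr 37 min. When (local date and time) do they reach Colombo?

Convert departure to UTC: 10:50 + 7:00 = 17:50 UTC on Oct 25.
Add 4 hours and 33 minutes leg 1 → 22:23 UTC.
Add 3 hours 35 minutes layover in Port Anselm → 01:58 UTC (Oct 26).
Add 13 hours and 9 minutes leg 2 → 15:07 UTC.
Add 2 hours 14 minutes layover in Johannesburg → 17:21 UTC.
Add 14 hours 37 minutes leg 3 → 07:58 UTC (Oct 27).
Colombo is UTC+5:30, so local arrival = 07:58 + 5:30 = 13:28 on Oct 27.

13:28 on October 27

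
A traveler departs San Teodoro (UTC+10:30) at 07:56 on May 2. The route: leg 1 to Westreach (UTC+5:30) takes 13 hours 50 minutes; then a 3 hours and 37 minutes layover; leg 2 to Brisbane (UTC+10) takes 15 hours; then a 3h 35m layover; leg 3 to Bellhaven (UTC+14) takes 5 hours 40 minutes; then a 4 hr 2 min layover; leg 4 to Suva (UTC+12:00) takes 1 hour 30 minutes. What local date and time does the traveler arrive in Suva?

08:40 on May 4

Convert departure to UTC: 07:56 − 10:30 = 21:26 UTC on May 1.
Add 13 hours and 50 minutes leg 1 → 11:16 UTC (May 2).
Add 3 hours 37 minutes layover in Westreach → 14:53 UTC.
Add 15 hours leg 2 → 05:53 UTC (May 3).
Add 3 hours 35 minutes layover in Brisbane → 09:28 UTC.
Add 5 hours 40 minutes leg 3 → 15:08 UTC.
Add 4 hours and 2 minutes layover in Bellhaven → 19:10 UTC.
Add 1 hour 30 minutes leg 4 → 20:40 UTC.
Suva is UTC+12:00, so local arrival = 20:40 + 12:00 = 08:40 on May 4.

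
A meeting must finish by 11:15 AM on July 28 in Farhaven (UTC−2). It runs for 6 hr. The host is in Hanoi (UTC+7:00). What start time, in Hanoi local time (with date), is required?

2:15 PM on Jul 28

Target end time in UTC: 11:15 AM + 2:00 = 1:15 PM on Jul 28.
Subtract 6 hours → start 7:15 AM UTC on Jul 28.
Hanoi is UTC+7:00: 7:15 AM + 7:00 = 2:15 PM on Jul 28.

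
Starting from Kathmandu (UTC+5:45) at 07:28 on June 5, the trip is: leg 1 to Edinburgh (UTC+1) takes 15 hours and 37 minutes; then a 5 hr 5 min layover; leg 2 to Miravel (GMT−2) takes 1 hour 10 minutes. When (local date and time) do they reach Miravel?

Convert departure to UTC: 07:28 − 5:45 = 01:43 UTC on Jun 5.
Add 15 hours 37 minutes leg 1 → 17:20 UTC.
Add 5 hours 5 minutes layover in Edinburgh → 22:25 UTC.
Add 1 hour 10 minutes leg 2 → 23:35 UTC.
Miravel is UTC−2:00, so local arrival = 23:35 − 2:00 = 21:35 on Jun 5.

21:35 on June 5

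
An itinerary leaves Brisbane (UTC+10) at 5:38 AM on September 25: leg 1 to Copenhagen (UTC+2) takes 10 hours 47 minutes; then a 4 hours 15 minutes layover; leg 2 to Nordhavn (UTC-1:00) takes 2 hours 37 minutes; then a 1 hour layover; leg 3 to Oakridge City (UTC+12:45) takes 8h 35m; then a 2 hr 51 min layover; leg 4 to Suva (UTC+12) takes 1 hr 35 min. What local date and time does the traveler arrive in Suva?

3:18 PM on September 26

Convert departure to UTC: 5:38 AM − 10:00 = 7:38 PM UTC on Sep 24.
Add 10 hours 47 minutes leg 1 → 6:25 AM UTC (Sep 25).
Add 4 hours 15 minutes layover in Copenhagen → 10:40 AM UTC.
Add 2 hours and 37 minutes leg 2 → 1:17 PM UTC.
Add 1 hour layover in Nordhavn → 2:17 PM UTC.
Add 8 hours and 35 minutes leg 3 → 10:52 PM UTC.
Add 2 hours 51 minutes layover in Oakridge City → 1:43 AM UTC (Sep 26).
Add 1 hour 35 minutes leg 4 → 3:18 AM UTC.
Suva is UTC+12:00, so local arrival = 3:18 AM + 12:00 = 3:18 PM on Sep 26.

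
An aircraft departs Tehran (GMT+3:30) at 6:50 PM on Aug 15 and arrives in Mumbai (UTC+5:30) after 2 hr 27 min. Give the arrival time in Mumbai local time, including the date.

11:17 PM on August 15

Convert departure to UTC: 6:50 PM − 3:30 = 3:20 PM UTC on Aug 15.
Add 2 hours and 27 minutes travel time → 5:47 PM UTC.
Mumbai is UTC+5:30, so local arrival = 5:47 PM + 5:30 = 11:17 PM on Aug 15.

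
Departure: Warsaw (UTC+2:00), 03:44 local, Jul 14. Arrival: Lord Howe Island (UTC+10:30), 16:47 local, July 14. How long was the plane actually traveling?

Lord Howe Island is 8:30 ahead of Warsaw.
Clock-face elapsed time (ignoring zones) is 13 hours 3 minutes.
Actual elapsed = 13 hours 3 minutes − 8:30 = 4 hours 33 minutes.

4 hours 33 minutes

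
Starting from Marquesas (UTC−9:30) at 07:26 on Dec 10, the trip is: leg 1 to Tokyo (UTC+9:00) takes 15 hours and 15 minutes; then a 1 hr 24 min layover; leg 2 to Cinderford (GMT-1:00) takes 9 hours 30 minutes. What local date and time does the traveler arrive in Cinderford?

Convert departure to UTC: 07:26 + 9:30 = 16:56 UTC on Dec 10.
Add 15 hours 15 minutes leg 1 → 08:11 UTC (Dec 11).
Add 1 hour and 24 minutes layover in Tokyo → 09:35 UTC.
Add 9 hours and 30 minutes leg 2 → 19:05 UTC.
Cinderford is UTC−1:00, so local arrival = 19:05 − 1:00 = 18:05 on Dec 11.

18:05 on December 11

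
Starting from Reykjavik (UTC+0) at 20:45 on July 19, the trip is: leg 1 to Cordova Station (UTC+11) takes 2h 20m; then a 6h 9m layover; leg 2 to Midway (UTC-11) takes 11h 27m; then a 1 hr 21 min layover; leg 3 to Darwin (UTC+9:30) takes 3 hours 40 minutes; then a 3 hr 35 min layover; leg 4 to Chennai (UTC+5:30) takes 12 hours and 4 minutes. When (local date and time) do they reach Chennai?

18:51 on July 21

Reykjavik is at UTC+0, so departure is already 20:45 UTC on Jul 19.
Add 2 hours and 20 minutes leg 1 → 23:05 UTC.
Add 6 hours 9 minutes layover in Cordova Station → 05:14 UTC (Jul 20).
Add 11 hours and 27 minutes leg 2 → 16:41 UTC.
Add 1 hour and 21 minutes layover in Midway → 18:02 UTC.
Add 3 hours and 40 minutes leg 3 → 21:42 UTC.
Add 3 hours and 35 minutes layover in Darwin → 01:17 UTC (Jul 21).
Add 12 hours 4 minutes leg 4 → 13:21 UTC.
Chennai is UTC+5:30, so local arrival = 13:21 + 5:30 = 18:51 on Jul 21.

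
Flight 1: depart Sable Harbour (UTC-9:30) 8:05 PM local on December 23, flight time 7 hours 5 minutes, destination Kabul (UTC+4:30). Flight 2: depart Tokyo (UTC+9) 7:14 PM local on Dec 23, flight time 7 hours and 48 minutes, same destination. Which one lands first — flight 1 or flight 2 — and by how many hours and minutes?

Flight 1 in UTC: 8:05 PM + 9:30 = 5:35 AM on Dec 24.
+7 hours 5 minutes → arrive 12:40 PM UTC on Dec 24.
Flight 2 in UTC: 7:14 PM − 9:00 = 10:14 AM on Dec 23.
+7 hours 48 minutes → arrive 6:02 PM UTC on Dec 23.
Flight 2 lands earlier by 18 hours 38 minutes.

the second, by 18 hours 38 minutes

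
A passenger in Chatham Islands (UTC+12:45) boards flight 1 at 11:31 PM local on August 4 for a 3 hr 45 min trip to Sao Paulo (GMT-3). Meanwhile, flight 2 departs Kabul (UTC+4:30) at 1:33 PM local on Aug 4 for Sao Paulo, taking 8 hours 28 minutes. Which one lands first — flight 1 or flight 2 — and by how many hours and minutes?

Flight 1 in UTC: 11:31 PM − 12:45 = 10:46 AM on Aug 4.
+3 hours and 45 minutes → arrive 2:31 PM UTC on Aug 4.
Flight 2 in UTC: 1:33 PM − 4:30 = 9:03 AM on Aug 4.
+8 hours 28 minutes → arrive 5:31 PM UTC on Aug 4.
Flight 1 lands earlier by 3 hours.

the first, by 3 hours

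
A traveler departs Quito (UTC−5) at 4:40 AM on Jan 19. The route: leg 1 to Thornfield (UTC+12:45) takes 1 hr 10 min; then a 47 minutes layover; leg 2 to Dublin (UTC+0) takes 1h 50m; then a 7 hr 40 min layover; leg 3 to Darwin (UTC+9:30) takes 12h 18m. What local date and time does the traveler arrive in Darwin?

Convert departure to UTC: 4:40 AM + 5:00 = 9:40 AM UTC on Jan 19.
Add 1 hour and 10 minutes leg 1 → 10:50 AM UTC.
Add 47 minutes layover in Thornfield → 11:37 AM UTC.
Add 1 hour and 50 minutes leg 2 → 1:27 PM UTC.
Add 7 hours 40 minutes layover in Dublin → 9:07 PM UTC.
Add 12 hours and 18 minutes leg 3 → 9:25 AM UTC (Jan 20).
Darwin is UTC+9:30, so local arrival = 9:25 AM + 9:30 = 6:55 PM on Jan 20.

6:55 PM on January 20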